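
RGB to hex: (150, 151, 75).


R = 150 → 96 (hex)
G = 151 → 97 (hex)
B = 75 → 4B (hex)
Hex = #96974B


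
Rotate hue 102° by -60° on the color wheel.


New hue = (H + rotation) mod 360
New hue = (102 -60) mod 360
= 42 mod 360
= 42°


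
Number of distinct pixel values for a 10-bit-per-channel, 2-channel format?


Total bits = 10 bits/channel × 2 channels = 20 bits
Distinct pixel values = 2^20
= 1,048,576 pixel values


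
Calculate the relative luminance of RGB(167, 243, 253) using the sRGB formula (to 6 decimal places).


Linearize each channel (sRGB transfer function): c = v/255; c_lin = c/12.92 if c ≤ 0.04045, else ((c+0.055)/1.055)^2.4
  R: 167/255 ≈ 0.654902 > 0.04045 → ((0.654902+0.055)/1.055)^2.4 ≈ 0.386429
  G: 243/255 ≈ 0.952941 > 0.04045 → ((0.952941+0.055)/1.055)^2.4 ≈ 0.896269
  B: 253/255 ≈ 0.992157 > 0.04045 → ((0.992157+0.055)/1.055)^2.4 ≈ 0.982251
R_lin = 0.386429, G_lin = 0.896269, B_lin = 0.982251
L = 0.2126×R + 0.7152×G + 0.0722×B
L = 0.2126×0.386429 + 0.7152×0.896269 + 0.0722×0.982251
L ≈ 0.794085


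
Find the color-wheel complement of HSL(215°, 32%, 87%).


Complement = opposite side of color wheel = hue + 180°
H' = (215 + 180) mod 360 = 35°
S and L unchanged.
= HSL(35°, 32%, 87%)


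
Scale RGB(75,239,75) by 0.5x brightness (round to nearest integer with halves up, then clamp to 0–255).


Multiply each channel by 0.5, round half up, clamp to [0, 255]
R: 75×0.5 = 37.5 → round → 38
G: 239×0.5 = 119.5 → round → 120
B: 75×0.5 = 37.5 → round → 38
= RGB(38, 120, 38)


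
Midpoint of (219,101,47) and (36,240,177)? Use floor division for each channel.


Midpoint: each channel = ⌊(C₁+C₂)/2⌋
R: ⌊(219+36)/2⌋ = 127
G: ⌊(101+240)/2⌋ = 170
B: ⌊(47+177)/2⌋ = 112
= RGB(127, 170, 112)


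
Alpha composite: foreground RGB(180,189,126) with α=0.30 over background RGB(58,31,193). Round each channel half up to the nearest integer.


C = α×F + (1-α)×B, with 1-α = 0.70
R: 0.30×180 + 0.70×58 = 54.00 + 40.60 = 94.60 → 95
G: 0.30×189 + 0.70×31 = 56.70 + 21.70 = 78.40 → 78
B: 0.30×126 + 0.70×193 = 37.80 + 135.10 = 172.90 → 173
= RGB(95, 78, 173)


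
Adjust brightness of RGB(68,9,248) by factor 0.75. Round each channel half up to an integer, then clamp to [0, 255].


Multiply each channel by 0.75, round half up, clamp to [0, 255]
R: 68×0.75 = 51
G: 9×0.75 = 6.75 → round → 7
B: 248×0.75 = 186
= RGB(51, 7, 186)


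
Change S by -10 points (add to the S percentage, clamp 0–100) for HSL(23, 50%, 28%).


Original S = 50%
Adjustment = -10 percentage points
New S = 50 + (-10) = 40
Clamp to [0, 100] → 40
= HSL(23°, 40%, 28%)


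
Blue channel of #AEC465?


Color: #AEC465
R = AE = 174
G = C4 = 196
B = 65 = 101
Blue = 101


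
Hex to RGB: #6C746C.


6C → 108 (R)
74 → 116 (G)
6C → 108 (B)
= RGB(108, 116, 108)


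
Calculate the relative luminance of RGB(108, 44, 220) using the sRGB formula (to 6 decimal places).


Linearize each channel (sRGB transfer function): c = v/255; c_lin = c/12.92 if c ≤ 0.04045, else ((c+0.055)/1.055)^2.4
  R: 108/255 ≈ 0.423529 > 0.04045 → ((0.423529+0.055)/1.055)^2.4 ≈ 0.149960
  G: 44/255 ≈ 0.172549 > 0.04045 → ((0.172549+0.055)/1.055)^2.4 ≈ 0.025187
  B: 220/255 ≈ 0.862745 > 0.04045 → ((0.862745+0.055)/1.055)^2.4 ≈ 0.715694
R_lin = 0.149960, G_lin = 0.025187, B_lin = 0.715694
L = 0.2126×R + 0.7152×G + 0.0722×B
L = 0.2126×0.149960 + 0.7152×0.025187 + 0.0722×0.715694
L ≈ 0.101568


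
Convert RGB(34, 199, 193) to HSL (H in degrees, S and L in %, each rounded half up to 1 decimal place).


Normalize: R'=34/255≈0.1333, G'=199/255≈0.7804, B'=193/255≈0.7569
Max=199/255, Min=34/255, Δ=Max-Min=165/255
L = (Max+Min)/2 = (199+34)/510 = 233/510 = 0.45686… → L = 45.7%
L ≤ 0.5 → S = Δ/(Max+Min) = 165/(199+34) = 165/233 = 0.70815… → S = 70.8%
(the 1/255 factors cancel in S and H, so raw channel differences can be used)
Max is G' → H = 60 × ((B-R)/Δ + 2) = 60 × ((193-34)/165 + 2)
  159/165 + 2 = 0.9636… + 2 = 2.9636…
  H = 60 × 2.9636… = 177.818…° → H = 177.8°
= HSL(177.8°, 70.8%, 45.7%)


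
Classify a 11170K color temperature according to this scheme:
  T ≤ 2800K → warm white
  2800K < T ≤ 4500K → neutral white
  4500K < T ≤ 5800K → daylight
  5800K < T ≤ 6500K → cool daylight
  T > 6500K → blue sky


Temperature: 11170K
11170K > 6500K → blue sky
Classification: blue sky


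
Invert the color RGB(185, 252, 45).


Invert: (255-R, 255-G, 255-B)
R: 255-185 = 70
G: 255-252 = 3
B: 255-45 = 210
= RGB(70, 3, 210)


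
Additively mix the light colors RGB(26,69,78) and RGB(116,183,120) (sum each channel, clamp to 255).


Additive: each channel = min(255, C₁+C₂)
R: 26+116 = 142 → 142
G: 69+183 = 252 → 252
B: 78+120 = 198 → 198
= RGB(142, 252, 198)


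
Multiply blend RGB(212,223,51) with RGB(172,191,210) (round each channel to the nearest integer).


Multiply: C = A×B/255, rounded to nearest integer
R: 212×172/255 = 36464/255 ≈ 142.996 → 143
G: 223×191/255 = 42593/255 ≈ 167.031 → 167
B: 51×210/255 = 10710/255 ≈ 42.000 → 42
= RGB(143, 167, 42)


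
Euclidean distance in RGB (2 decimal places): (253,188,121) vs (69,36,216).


d = √[(R₁-R₂)² + (G₁-G₂)² + (B₁-B₂)²]
d = √[(253-69)² + (188-36)² + (121-216)²]
d = √[33856 + 23104 + 9025]
d = √65985
d ≈ 256.88


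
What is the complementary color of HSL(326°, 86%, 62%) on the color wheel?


Complement = opposite side of color wheel = hue + 180°
H' = (326 + 180) mod 360 = 146°
S and L unchanged.
= HSL(146°, 86%, 62%)


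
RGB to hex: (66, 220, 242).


R = 66 → 42 (hex)
G = 220 → DC (hex)
B = 242 → F2 (hex)
Hex = #42DCF2


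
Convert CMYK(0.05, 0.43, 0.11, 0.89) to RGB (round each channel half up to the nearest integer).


R = 255 × (1-C) × (1-K) = 255 × 0.95 × 0.11 = 26.6475 → 27
G = 255 × (1-M) × (1-K) = 255 × 0.57 × 0.11 = 15.9885 → 16
B = 255 × (1-Y) × (1-K) = 255 × 0.89 × 0.11 = 24.9645 → 25
= RGB(27, 16, 25)


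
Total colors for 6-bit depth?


Colors = 2^bits = 2^6
= 64 colors


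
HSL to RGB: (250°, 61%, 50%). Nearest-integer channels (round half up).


H=250°, S=0.61, L=0.50
C = (1-|2L-1|)×S = (1-|0.00|)×0.61 = 0.61
H' = H/60 = 250/60 ≈ 4.1667; X = C×(1-|H' mod 2 - 1|) ≈ 0.1017
m = L - C/2 = 0.50 - 0.305 = 0.195
Sector ⌊H'⌋ = 4 → (R',G',B') = (≈0.1017, 0.0, 0.61)
RGB = ((R'+m)×255, (G'+m)×255, (B'+m)×255) = (75.65, 49.725, 205.275)
Round half up → RGB(76, 50, 205)


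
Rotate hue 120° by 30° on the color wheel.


New hue = (H + rotation) mod 360
New hue = (120 + 30) mod 360
= 150 mod 360
= 150°


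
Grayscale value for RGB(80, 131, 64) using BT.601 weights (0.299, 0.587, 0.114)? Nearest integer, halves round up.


Gray = 0.299×R + 0.587×G + 0.114×B
Gray = 0.299×80 + 0.587×131 + 0.114×64
Gray = 23.920 + 76.897 + 7.296
Gray = 108.113 → round half up → 108
Gray = 108


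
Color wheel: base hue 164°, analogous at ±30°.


Base hue: 164°
Left analog: (164 - 30) mod 360 = 134°
Right analog: (164 + 30) mod 360 = 194°
Analogous hues = 134° and 194°


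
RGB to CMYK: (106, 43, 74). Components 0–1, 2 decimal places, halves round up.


R'=106/255≈0.4157, G'=43/255≈0.1686, B'=74/255≈0.2902
K = 1 - max(R',G',B') = 1 - 106/255 = 149/255 = 0.58431… → 0.58
(1-R'-K)/(1-K) simplifies to (max-R)/max with max = 106:
C = (106-106)/106 = 0/106 = 0 → 0.00
M = (106-43)/106 = 63/106 = 0.59433… → 0.59
Y = (106-74)/106 = 32/106 = 0.30188… → 0.30
= CMYK(0.00, 0.59, 0.30, 0.58)


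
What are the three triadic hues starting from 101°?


Triadic: equally spaced at 120° intervals
H1 = 101°
H2 = (101 + 120) mod 360 = 221°
H3 = (101 + 240) mod 360 = 341°
Triadic = 101°, 221°, 341°


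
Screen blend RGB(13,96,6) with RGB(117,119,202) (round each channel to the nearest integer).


Screen: C = 255 - (255-A)×(255-B)/255, rounded to nearest integer
R: 255 - (255-13)×(255-117)/255 = 255 - 33396/255 ≈ 255 - 130.965 = 124.035 → 124
G: 255 - (255-96)×(255-119)/255 = 255 - 21624/255 ≈ 255 - 84.800 = 170.200 → 170
B: 255 - (255-6)×(255-202)/255 = 255 - 13197/255 ≈ 255 - 51.753 = 203.247 → 203
= RGB(124, 170, 203)


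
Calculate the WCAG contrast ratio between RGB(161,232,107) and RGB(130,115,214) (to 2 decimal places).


Linearize each sRGB channel c=v/255: c/12.92 if c ≤ 0.04045 else ((c+0.055)/1.055)^2.4
L = 0.2126×R_lin + 0.7152×G_lin + 0.0722×B_lin
Color 1 (161,232,107):
  R=161: 161/255≈0.6314 > 0.04045 → ((0.6314+0.055)/1.055)^2.4 ≈ 0.35640
  G=232: 232/255≈0.9098 > 0.04045 → ((0.9098+0.055)/1.055)^2.4 ≈ 0.80695
  B=107: 107/255≈0.4196 > 0.04045 → ((0.4196+0.055)/1.055)^2.4 ≈ 0.14703
  L1 = 0.2126×0.35640 + 0.7152×0.80695 + 0.0722×0.14703 ≈ 0.66352
Color 2 (130,115,214):
  R=130: 130/255≈0.5098 > 0.04045 → ((0.5098+0.055)/1.055)^2.4 ≈ 0.22323
  G=115: 115/255≈0.4510 > 0.04045 → ((0.4510+0.055)/1.055)^2.4 ≈ 0.17144
  B=214: 214/255≈0.8392 > 0.04045 → ((0.8392+0.055)/1.055)^2.4 ≈ 0.67244
  L2 = 0.2126×0.22323 + 0.7152×0.17144 + 0.0722×0.67244 ≈ 0.21862
Lighter = 0.66352, Darker = 0.21862
Ratio = (L_lighter + 0.05) / (L_darker + 0.05)
Ratio = (0.66352 + 0.05) / (0.21862 + 0.05) = 0.71352 / 0.26862 ≈ 2.6562
Ratio ≈ 2.66:1


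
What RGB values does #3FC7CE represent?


3F → 63 (R)
C7 → 199 (G)
CE → 206 (B)
= RGB(63, 199, 206)


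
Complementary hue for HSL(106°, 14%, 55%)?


Complement = opposite side of color wheel = hue + 180°
H' = (106 + 180) mod 360 = 286°
S and L unchanged.
= HSL(286°, 14%, 55%)


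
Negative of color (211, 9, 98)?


Invert: (255-R, 255-G, 255-B)
R: 255-211 = 44
G: 255-9 = 246
B: 255-98 = 157
= RGB(44, 246, 157)


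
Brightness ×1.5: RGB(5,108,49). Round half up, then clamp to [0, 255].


Multiply each channel by 1.5, round half up, clamp to [0, 255]
R: 5×1.5 = 7.5 → round → 8
G: 108×1.5 = 162
B: 49×1.5 = 73.5 → round → 74
= RGB(8, 162, 74)


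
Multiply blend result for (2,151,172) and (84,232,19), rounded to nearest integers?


Multiply: C = A×B/255, rounded to nearest integer
R: 2×84/255 = 168/255 ≈ 0.659 → 1
G: 151×232/255 = 35032/255 ≈ 137.380 → 137
B: 172×19/255 = 3268/255 ≈ 12.816 → 13
= RGB(1, 137, 13)


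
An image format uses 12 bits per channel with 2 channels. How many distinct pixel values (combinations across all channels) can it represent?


Total bits = 12 bits/channel × 2 channels = 24 bits
Distinct pixel values = 2^24
= 16,777,216 pixel values


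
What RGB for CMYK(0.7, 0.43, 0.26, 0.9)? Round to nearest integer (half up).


R = 255 × (1-C) × (1-K) = 255 × 0.30 × 0.10 = 7.65 → 8
G = 255 × (1-M) × (1-K) = 255 × 0.57 × 0.10 = 14.535 → 15
B = 255 × (1-Y) × (1-K) = 255 × 0.74 × 0.10 = 18.87 → 19
= RGB(8, 15, 19)


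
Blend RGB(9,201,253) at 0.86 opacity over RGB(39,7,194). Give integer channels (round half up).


C = α×F + (1-α)×B, with 1-α = 0.14
R: 0.86×9 + 0.14×39 = 7.74 + 5.46 = 13.20 → 13
G: 0.86×201 + 0.14×7 = 172.86 + 0.98 = 173.84 → 174
B: 0.86×253 + 0.14×194 = 217.58 + 27.16 = 244.74 → 245
= RGB(13, 174, 245)


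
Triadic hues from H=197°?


Triadic: equally spaced at 120° intervals
H1 = 197°
H2 = (197 + 120) mod 360 = 317°
H3 = (197 + 240) mod 360 = 77°
Triadic = 197°, 317°, 77°


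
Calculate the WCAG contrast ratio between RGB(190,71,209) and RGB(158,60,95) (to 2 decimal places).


Linearize each sRGB channel c=v/255: c/12.92 if c ≤ 0.04045 else ((c+0.055)/1.055)^2.4
L = 0.2126×R_lin + 0.7152×G_lin + 0.0722×B_lin
Color 1 (190,71,209):
  R=190: 190/255≈0.7451 > 0.04045 → ((0.7451+0.055)/1.055)^2.4 ≈ 0.51492
  G=71: 71/255≈0.2784 > 0.04045 → ((0.2784+0.055)/1.055)^2.4 ≈ 0.06301
  B=209: 209/255≈0.8196 > 0.04045 → ((0.8196+0.055)/1.055)^2.4 ≈ 0.63760
  L1 = 0.2126×0.51492 + 0.7152×0.06301 + 0.0722×0.63760 ≈ 0.20057
Color 2 (158,60,95):
  R=158: 158/255≈0.6196 > 0.04045 → ((0.6196+0.055)/1.055)^2.4 ≈ 0.34191
  G=60: 60/255≈0.2353 > 0.04045 → ((0.2353+0.055)/1.055)^2.4 ≈ 0.04519
  B=95: 95/255≈0.3725 > 0.04045 → ((0.3725+0.055)/1.055)^2.4 ≈ 0.11444
  L2 = 0.2126×0.34191 + 0.7152×0.04519 + 0.0722×0.11444 ≈ 0.11327
Lighter = 0.20057, Darker = 0.11327
Ratio = (L_lighter + 0.05) / (L_darker + 0.05)
Ratio = (0.20057 + 0.05) / (0.11327 + 0.05) = 0.25057 / 0.16327 ≈ 1.5347
Ratio ≈ 1.53:1


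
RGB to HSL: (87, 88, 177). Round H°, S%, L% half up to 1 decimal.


Normalize: R'=87/255≈0.3412, G'=88/255≈0.3451, B'=177/255≈0.6941
Max=177/255, Min=87/255, Δ=Max-Min=90/255
L = (Max+Min)/2 = (177+87)/510 = 264/510 = 0.51764… → L = 51.8%
L > 0.5 → S = Δ/(2-Max-Min) = 90/(510-177-87) = 90/246 = 0.36585… → S = 36.6%
(the 1/255 factors cancel in S and H, so raw channel differences can be used)
Max is B' → H = 60 × ((R-G)/Δ + 4) = 60 × ((87-88)/90 + 4)
  -1/90 + 4 = -0.0111… + 4 = 3.9888…
  H = 60 × 3.9888… = 239.333…° → H = 239.3°
= HSL(239.3°, 36.6%, 51.8%)


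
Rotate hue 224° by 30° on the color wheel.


New hue = (H + rotation) mod 360
New hue = (224 + 30) mod 360
= 254 mod 360
= 254°


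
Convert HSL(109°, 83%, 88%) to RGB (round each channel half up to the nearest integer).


H=109°, S=0.83, L=0.88
C = (1-|2L-1|)×S = (1-|0.76|)×0.83 = 0.1992
H' = H/60 = 109/60 ≈ 1.8167; X = C×(1-|H' mod 2 - 1|) = 0.03652
m = L - C/2 = 0.88 - 0.0996 = 0.7804
Sector ⌊H'⌋ = 1 → (R',G',B') = (0.03652, 0.1992, 0.0)
RGB = ((R'+m)×255, (G'+m)×255, (B'+m)×255) = (208.3146, 249.798, 199.002)
Round half up → RGB(208, 250, 199)


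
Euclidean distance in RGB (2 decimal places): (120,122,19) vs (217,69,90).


d = √[(R₁-R₂)² + (G₁-G₂)² + (B₁-B₂)²]
d = √[(120-217)² + (122-69)² + (19-90)²]
d = √[9409 + 2809 + 5041]
d = √17259
d ≈ 131.37


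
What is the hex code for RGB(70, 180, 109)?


R = 70 → 46 (hex)
G = 180 → B4 (hex)
B = 109 → 6D (hex)
Hex = #46B46D


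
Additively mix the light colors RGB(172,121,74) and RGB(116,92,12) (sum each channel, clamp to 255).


Additive: each channel = min(255, C₁+C₂)
R: 172+116 = 288 → 255
G: 121+92 = 213 → 213
B: 74+12 = 86 → 86
= RGB(255, 213, 86)


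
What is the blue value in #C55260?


Color: #C55260
R = C5 = 197
G = 52 = 82
B = 60 = 96
Blue = 96


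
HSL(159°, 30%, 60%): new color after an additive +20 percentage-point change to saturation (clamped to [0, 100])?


Original S = 30%
Adjustment = +20 percentage points
New S = 30 + (20) = 50
Clamp to [0, 100] → 50
= HSL(159°, 50%, 60%)


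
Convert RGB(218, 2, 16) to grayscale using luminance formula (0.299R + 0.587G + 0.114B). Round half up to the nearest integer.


Gray = 0.299×R + 0.587×G + 0.114×B
Gray = 0.299×218 + 0.587×2 + 0.114×16
Gray = 65.182 + 1.174 + 1.824
Gray = 68.180 → round half up → 68
Gray = 68


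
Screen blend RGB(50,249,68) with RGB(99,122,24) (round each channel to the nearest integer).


Screen: C = 255 - (255-A)×(255-B)/255, rounded to nearest integer
R: 255 - (255-50)×(255-99)/255 = 255 - 31980/255 ≈ 255 - 125.412 = 129.588 → 130
G: 255 - (255-249)×(255-122)/255 = 255 - 798/255 ≈ 255 - 3.129 = 251.871 → 252
B: 255 - (255-68)×(255-24)/255 = 255 - 43197/255 ≈ 255 - 169.400 = 85.600 → 86
= RGB(130, 252, 86)


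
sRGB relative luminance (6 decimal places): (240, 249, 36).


Linearize each channel (sRGB transfer function): c = v/255; c_lin = c/12.92 if c ≤ 0.04045, else ((c+0.055)/1.055)^2.4
  R: 240/255 ≈ 0.941176 > 0.04045 → ((0.941176+0.055)/1.055)^2.4 ≈ 0.871367
  G: 249/255 ≈ 0.976471 > 0.04045 → ((0.976471+0.055)/1.055)^2.4 ≈ 0.947307
  B: 36/255 ≈ 0.141176 > 0.04045 → ((0.141176+0.055)/1.055)^2.4 ≈ 0.017642
R_lin = 0.871367, G_lin = 0.947307, B_lin = 0.017642
L = 0.2126×R + 0.7152×G + 0.0722×B
L = 0.2126×0.871367 + 0.7152×0.947307 + 0.0722×0.017642
L ≈ 0.864040


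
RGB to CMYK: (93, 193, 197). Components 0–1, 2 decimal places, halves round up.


R'=93/255≈0.3647, G'=193/255≈0.7569, B'=197/255≈0.7725
K = 1 - max(R',G',B') = 1 - 197/255 = 58/255 = 0.22745… → 0.23
(1-R'-K)/(1-K) simplifies to (max-R)/max with max = 197:
C = (197-93)/197 = 104/197 = 0.52791… → 0.53
M = (197-193)/197 = 4/197 = 0.02030… → 0.02
Y = (197-197)/197 = 0/197 = 0 → 0.00
= CMYK(0.53, 0.02, 0.00, 0.23)


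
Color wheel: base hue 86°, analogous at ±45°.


Base hue: 86°
Left analog: (86 - 45) mod 360 = 41°
Right analog: (86 + 45) mod 360 = 131°
Analogous hues = 41° and 131°


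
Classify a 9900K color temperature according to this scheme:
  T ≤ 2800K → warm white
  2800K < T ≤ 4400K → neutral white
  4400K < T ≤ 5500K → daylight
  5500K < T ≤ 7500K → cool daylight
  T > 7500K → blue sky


Temperature: 9900K
9900K > 7500K → blue sky
Classification: blue sky


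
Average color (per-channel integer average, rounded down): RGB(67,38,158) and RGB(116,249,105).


Midpoint: each channel = ⌊(C₁+C₂)/2⌋
R: ⌊(67+116)/2⌋ = 91
G: ⌊(38+249)/2⌋ = 143
B: ⌊(158+105)/2⌋ = 131
= RGB(91, 143, 131)


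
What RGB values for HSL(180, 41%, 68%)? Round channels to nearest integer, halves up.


H=180°, S=0.41, L=0.68
C = (1-|2L-1|)×S = (1-|0.36|)×0.41 = 0.2624
H' = H/60 = 180/60 ≈ 3.0000; X = C×(1-|H' mod 2 - 1|) = 0.2624
m = L - C/2 = 0.68 - 0.1312 = 0.5488
Sector ⌊H'⌋ = 3 → (R',G',B') = (0.0, 0.2624, 0.2624)
RGB = ((R'+m)×255, (G'+m)×255, (B'+m)×255) = (139.944, 206.856, 206.856)
Round half up → RGB(140, 207, 207)


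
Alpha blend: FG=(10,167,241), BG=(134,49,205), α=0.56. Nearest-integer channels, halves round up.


C = α×F + (1-α)×B, with 1-α = 0.44
R: 0.56×10 + 0.44×134 = 5.60 + 58.96 = 64.56 → 65
G: 0.56×167 + 0.44×49 = 93.52 + 21.56 = 115.08 → 115
B: 0.56×241 + 0.44×205 = 134.96 + 90.20 = 225.16 → 225
= RGB(65, 115, 225)


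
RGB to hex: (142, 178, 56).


R = 142 → 8E (hex)
G = 178 → B2 (hex)
B = 56 → 38 (hex)
Hex = #8EB238


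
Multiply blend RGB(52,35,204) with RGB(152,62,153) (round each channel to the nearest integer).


Multiply: C = A×B/255, rounded to nearest integer
R: 52×152/255 = 7904/255 ≈ 30.996 → 31
G: 35×62/255 = 2170/255 ≈ 8.510 → 9
B: 204×153/255 = 31212/255 ≈ 122.400 → 122
= RGB(31, 9, 122)


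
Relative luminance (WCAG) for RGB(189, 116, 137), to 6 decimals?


Linearize each channel (sRGB transfer function): c = v/255; c_lin = c/12.92 if c ≤ 0.04045, else ((c+0.055)/1.055)^2.4
  R: 189/255 ≈ 0.741176 > 0.04045 → ((0.741176+0.055)/1.055)^2.4 ≈ 0.508881
  G: 116/255 ≈ 0.454902 > 0.04045 → ((0.454902+0.055)/1.055)^2.4 ≈ 0.174647
  B: 137/255 ≈ 0.537255 > 0.04045 → ((0.537255+0.055)/1.055)^2.4 ≈ 0.250158
R_lin = 0.508881, G_lin = 0.174647, B_lin = 0.250158
L = 0.2126×R + 0.7152×G + 0.0722×B
L = 0.2126×0.508881 + 0.7152×0.174647 + 0.0722×0.250158
L ≈ 0.251157


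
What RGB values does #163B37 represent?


16 → 22 (R)
3B → 59 (G)
37 → 55 (B)
= RGB(22, 59, 55)


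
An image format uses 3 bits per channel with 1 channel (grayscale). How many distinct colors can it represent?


Total bits = 3 bits/channel × 1 channels = 3 bits
Distinct colors = 2^3
= 8 colors


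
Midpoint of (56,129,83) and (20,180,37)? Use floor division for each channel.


Midpoint: each channel = ⌊(C₁+C₂)/2⌋
R: ⌊(56+20)/2⌋ = 38
G: ⌊(129+180)/2⌋ = 154
B: ⌊(83+37)/2⌋ = 60
= RGB(38, 154, 60)


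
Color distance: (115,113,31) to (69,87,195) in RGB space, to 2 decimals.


d = √[(R₁-R₂)² + (G₁-G₂)² + (B₁-B₂)²]
d = √[(115-69)² + (113-87)² + (31-195)²]
d = √[2116 + 676 + 26896]
d = √29688
d ≈ 172.30


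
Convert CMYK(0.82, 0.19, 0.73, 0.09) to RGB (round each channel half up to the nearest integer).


R = 255 × (1-C) × (1-K) = 255 × 0.18 × 0.91 = 41.769 → 42
G = 255 × (1-M) × (1-K) = 255 × 0.81 × 0.91 = 187.9605 → 188
B = 255 × (1-Y) × (1-K) = 255 × 0.27 × 0.91 = 62.6535 → 63
= RGB(42, 188, 63)


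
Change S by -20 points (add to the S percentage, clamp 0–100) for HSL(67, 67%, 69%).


Original S = 67%
Adjustment = -20 percentage points
New S = 67 + (-20) = 47
Clamp to [0, 100] → 47
= HSL(67°, 47%, 69%)


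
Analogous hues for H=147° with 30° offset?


Base hue: 147°
Left analog: (147 - 30) mod 360 = 117°
Right analog: (147 + 30) mod 360 = 177°
Analogous hues = 117° and 177°


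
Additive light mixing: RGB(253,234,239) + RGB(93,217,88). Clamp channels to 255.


Additive: each channel = min(255, C₁+C₂)
R: 253+93 = 346 → 255
G: 234+217 = 451 → 255
B: 239+88 = 327 → 255
= RGB(255, 255, 255)


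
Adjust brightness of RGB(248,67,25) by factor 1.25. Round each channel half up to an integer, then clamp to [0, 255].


Multiply each channel by 1.25, round half up, clamp to [0, 255]
R: 248×1.25 = 310 → clamp → 255
G: 67×1.25 = 83.75 → round → 84
B: 25×1.25 = 31.25 → round → 31
= RGB(255, 84, 31)


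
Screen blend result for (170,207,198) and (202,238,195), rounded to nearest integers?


Screen: C = 255 - (255-A)×(255-B)/255, rounded to nearest integer
R: 255 - (255-170)×(255-202)/255 = 255 - 4505/255 ≈ 255 - 17.667 = 237.333 → 237
G: 255 - (255-207)×(255-238)/255 = 255 - 816/255 ≈ 255 - 3.200 = 251.800 → 252
B: 255 - (255-198)×(255-195)/255 = 255 - 3420/255 ≈ 255 - 13.412 = 241.588 → 242
= RGB(237, 252, 242)


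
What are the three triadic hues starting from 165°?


Triadic: equally spaced at 120° intervals
H1 = 165°
H2 = (165 + 120) mod 360 = 285°
H3 = (165 + 240) mod 360 = 45°
Triadic = 165°, 285°, 45°


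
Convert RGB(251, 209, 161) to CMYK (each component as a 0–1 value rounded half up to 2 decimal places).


R'=251/255≈0.9843, G'=209/255≈0.8196, B'=161/255≈0.6314
K = 1 - max(R',G',B') = 1 - 251/255 = 4/255 = 0.01568… → 0.02
(1-R'-K)/(1-K) simplifies to (max-R)/max with max = 251:
C = (251-251)/251 = 0/251 = 0 → 0.00
M = (251-209)/251 = 42/251 = 0.16733… → 0.17
Y = (251-161)/251 = 90/251 = 0.35856… → 0.36
= CMYK(0.00, 0.17, 0.36, 0.02)


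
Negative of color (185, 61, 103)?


Invert: (255-R, 255-G, 255-B)
R: 255-185 = 70
G: 255-61 = 194
B: 255-103 = 152
= RGB(70, 194, 152)


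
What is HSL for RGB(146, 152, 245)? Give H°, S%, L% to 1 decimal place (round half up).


Normalize: R'=146/255≈0.5725, G'=152/255≈0.5961, B'=245/255≈0.9608
Max=245/255, Min=146/255, Δ=Max-Min=99/255
L = (Max+Min)/2 = (245+146)/510 = 391/510 = 0.76666… → L = 76.7%
L > 0.5 → S = Δ/(2-Max-Min) = 99/(510-245-146) = 99/119 = 0.83193… → S = 83.2%
(the 1/255 factors cancel in S and H, so raw channel differences can be used)
Max is B' → H = 60 × ((R-G)/Δ + 4) = 60 × ((146-152)/99 + 4)
  -6/99 + 4 = -0.0606… + 4 = 3.9393…
  H = 60 × 3.9393… = 236.363…° → H = 236.4°
= HSL(236.4°, 83.2%, 76.7%)


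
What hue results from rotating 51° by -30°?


New hue = (H + rotation) mod 360
New hue = (51 -30) mod 360
= 21 mod 360
= 21°


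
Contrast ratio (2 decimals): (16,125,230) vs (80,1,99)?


Linearize each sRGB channel c=v/255: c/12.92 if c ≤ 0.04045 else ((c+0.055)/1.055)^2.4
L = 0.2126×R_lin + 0.7152×G_lin + 0.0722×B_lin
Color 1 (16,125,230):
  R=16: 16/255≈0.0627 > 0.04045 → ((0.0627+0.055)/1.055)^2.4 ≈ 0.00518
  G=125: 125/255≈0.4902 > 0.04045 → ((0.4902+0.055)/1.055)^2.4 ≈ 0.20508
  B=230: 230/255≈0.9020 > 0.04045 → ((0.9020+0.055)/1.055)^2.4 ≈ 0.79130
  L1 = 0.2126×0.00518 + 0.7152×0.20508 + 0.0722×0.79130 ≈ 0.20491
Color 2 (80,1,99):
  R=80: 80/255≈0.3137 > 0.04045 → ((0.3137+0.055)/1.055)^2.4 ≈ 0.08022
  G=1: 1/255≈0.0039 ≤ 0.04045 → 0.0039/12.92 ≈ 0.00030
  B=99: 99/255≈0.3882 > 0.04045 → ((0.3882+0.055)/1.055)^2.4 ≈ 0.12477
  L2 = 0.2126×0.08022 + 0.7152×0.00030 + 0.0722×0.12477 ≈ 0.02628
Lighter = 0.20491, Darker = 0.02628
Ratio = (L_lighter + 0.05) / (L_darker + 0.05)
Ratio = (0.20491 + 0.05) / (0.02628 + 0.05) = 0.25491 / 0.07628 ≈ 3.3417
Ratio ≈ 3.34:1


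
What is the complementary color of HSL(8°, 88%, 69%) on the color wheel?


Complement = opposite side of color wheel = hue + 180°
H' = (8 + 180) mod 360 = 188°
S and L unchanged.
= HSL(188°, 88%, 69%)


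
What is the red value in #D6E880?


Color: #D6E880
R = D6 = 214
G = E8 = 232
B = 80 = 128
Red = 214


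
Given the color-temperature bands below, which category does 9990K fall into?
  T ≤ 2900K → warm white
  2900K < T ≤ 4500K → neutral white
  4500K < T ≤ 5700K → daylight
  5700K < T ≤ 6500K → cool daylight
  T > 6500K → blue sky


Temperature: 9990K
9990K > 6500K → blue sky
Classification: blue sky


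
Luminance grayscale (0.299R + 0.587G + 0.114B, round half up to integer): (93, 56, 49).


Gray = 0.299×R + 0.587×G + 0.114×B
Gray = 0.299×93 + 0.587×56 + 0.114×49
Gray = 27.807 + 32.872 + 5.586
Gray = 66.265 → round half up → 66
Gray = 66


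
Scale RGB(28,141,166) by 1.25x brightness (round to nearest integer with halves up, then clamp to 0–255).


Multiply each channel by 1.25, round half up, clamp to [0, 255]
R: 28×1.25 = 35
G: 141×1.25 = 176.25 → round → 176
B: 166×1.25 = 207.5 → round → 208
= RGB(35, 176, 208)


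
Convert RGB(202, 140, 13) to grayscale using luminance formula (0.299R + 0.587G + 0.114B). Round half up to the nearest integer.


Gray = 0.299×R + 0.587×G + 0.114×B
Gray = 0.299×202 + 0.587×140 + 0.114×13
Gray = 60.398 + 82.180 + 1.482
Gray = 144.060 → round half up → 144
Gray = 144


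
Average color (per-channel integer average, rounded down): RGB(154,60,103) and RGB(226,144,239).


Midpoint: each channel = ⌊(C₁+C₂)/2⌋
R: ⌊(154+226)/2⌋ = 190
G: ⌊(60+144)/2⌋ = 102
B: ⌊(103+239)/2⌋ = 171
= RGB(190, 102, 171)


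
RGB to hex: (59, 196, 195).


R = 59 → 3B (hex)
G = 196 → C4 (hex)
B = 195 → C3 (hex)
Hex = #3BC4C3


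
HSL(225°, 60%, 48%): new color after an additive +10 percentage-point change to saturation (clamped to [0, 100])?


Original S = 60%
Adjustment = +10 percentage points
New S = 60 + (10) = 70
Clamp to [0, 100] → 70
= HSL(225°, 70%, 48%)


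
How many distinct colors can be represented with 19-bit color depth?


Colors = 2^bits = 2^19
= 524,288 colors


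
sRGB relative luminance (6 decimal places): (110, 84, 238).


Linearize each channel (sRGB transfer function): c = v/255; c_lin = c/12.92 if c ≤ 0.04045, else ((c+0.055)/1.055)^2.4
  R: 110/255 ≈ 0.431373 > 0.04045 → ((0.431373+0.055)/1.055)^2.4 ≈ 0.155926
  G: 84/255 ≈ 0.329412 > 0.04045 → ((0.329412+0.055)/1.055)^2.4 ≈ 0.088656
  B: 238/255 ≈ 0.933333 > 0.04045 → ((0.933333+0.055)/1.055)^2.4 ≈ 0.854993
R_lin = 0.155926, G_lin = 0.088656, B_lin = 0.854993
L = 0.2126×R + 0.7152×G + 0.0722×B
L = 0.2126×0.155926 + 0.7152×0.088656 + 0.0722×0.854993
L ≈ 0.158287


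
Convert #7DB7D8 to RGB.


7D → 125 (R)
B7 → 183 (G)
D8 → 216 (B)
= RGB(125, 183, 216)


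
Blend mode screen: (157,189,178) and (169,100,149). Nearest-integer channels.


Screen: C = 255 - (255-A)×(255-B)/255, rounded to nearest integer
R: 255 - (255-157)×(255-169)/255 = 255 - 8428/255 ≈ 255 - 33.051 = 221.949 → 222
G: 255 - (255-189)×(255-100)/255 = 255 - 10230/255 ≈ 255 - 40.118 = 214.882 → 215
B: 255 - (255-178)×(255-149)/255 = 255 - 8162/255 ≈ 255 - 32.008 = 222.992 → 223
= RGB(222, 215, 223)


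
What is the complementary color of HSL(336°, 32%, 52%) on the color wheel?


Complement = opposite side of color wheel = hue + 180°
H' = (336 + 180) mod 360 = 156°
S and L unchanged.
= HSL(156°, 32%, 52%)


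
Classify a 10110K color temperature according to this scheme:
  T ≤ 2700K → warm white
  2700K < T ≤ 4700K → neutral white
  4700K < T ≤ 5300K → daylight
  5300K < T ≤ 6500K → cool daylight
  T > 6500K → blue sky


Temperature: 10110K
10110K > 6500K → blue sky
Classification: blue sky


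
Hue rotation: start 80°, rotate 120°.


New hue = (H + rotation) mod 360
New hue = (80 + 120) mod 360
= 200 mod 360
= 200°


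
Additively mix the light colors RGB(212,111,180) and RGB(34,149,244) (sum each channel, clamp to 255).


Additive: each channel = min(255, C₁+C₂)
R: 212+34 = 246 → 246
G: 111+149 = 260 → 255
B: 180+244 = 424 → 255
= RGB(246, 255, 255)


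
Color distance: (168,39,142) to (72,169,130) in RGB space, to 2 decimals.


d = √[(R₁-R₂)² + (G₁-G₂)² + (B₁-B₂)²]
d = √[(168-72)² + (39-169)² + (142-130)²]
d = √[9216 + 16900 + 144]
d = √26260
d ≈ 162.05


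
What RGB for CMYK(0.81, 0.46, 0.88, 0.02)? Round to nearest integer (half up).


R = 255 × (1-C) × (1-K) = 255 × 0.19 × 0.98 = 47.481 → 47
G = 255 × (1-M) × (1-K) = 255 × 0.54 × 0.98 = 134.946 → 135
B = 255 × (1-Y) × (1-K) = 255 × 0.12 × 0.98 = 29.988 → 30
= RGB(47, 135, 30)


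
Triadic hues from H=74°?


Triadic: equally spaced at 120° intervals
H1 = 74°
H2 = (74 + 120) mod 360 = 194°
H3 = (74 + 240) mod 360 = 314°
Triadic = 74°, 194°, 314°


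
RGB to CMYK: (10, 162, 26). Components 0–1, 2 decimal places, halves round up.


R'=10/255≈0.0392, G'=162/255≈0.6353, B'=26/255≈0.1020
K = 1 - max(R',G',B') = 1 - 162/255 = 93/255 = 0.36470… → 0.36
(1-R'-K)/(1-K) simplifies to (max-R)/max with max = 162:
C = (162-10)/162 = 152/162 = 0.93827… → 0.94
M = (162-162)/162 = 0/162 = 0 → 0.00
Y = (162-26)/162 = 136/162 = 0.83950… → 0.84
= CMYK(0.94, 0.00, 0.84, 0.36)


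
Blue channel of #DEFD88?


Color: #DEFD88
R = DE = 222
G = FD = 253
B = 88 = 136
Blue = 136


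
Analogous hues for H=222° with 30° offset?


Base hue: 222°
Left analog: (222 - 30) mod 360 = 192°
Right analog: (222 + 30) mod 360 = 252°
Analogous hues = 192° and 252°


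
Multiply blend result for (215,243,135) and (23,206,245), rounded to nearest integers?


Multiply: C = A×B/255, rounded to nearest integer
R: 215×23/255 = 4945/255 ≈ 19.392 → 19
G: 243×206/255 = 50058/255 ≈ 196.306 → 196
B: 135×245/255 = 33075/255 ≈ 129.706 → 130
= RGB(19, 196, 130)


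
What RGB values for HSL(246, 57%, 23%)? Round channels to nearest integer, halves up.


H=246°, S=0.57, L=0.23
C = (1-|2L-1|)×S = (1-|-0.54|)×0.57 = 0.2622
H' = H/60 = 246/60 ≈ 4.1000; X = C×(1-|H' mod 2 - 1|) = 0.02622
m = L - C/2 = 0.23 - 0.1311 = 0.0989
Sector ⌊H'⌋ = 4 → (R',G',B') = (0.02622, 0.0, 0.2622)
RGB = ((R'+m)×255, (G'+m)×255, (B'+m)×255) = (31.9056, 25.2195, 92.0805)
Round half up → RGB(32, 25, 92)


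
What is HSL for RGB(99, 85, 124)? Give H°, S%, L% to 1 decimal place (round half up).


Normalize: R'=99/255≈0.3882, G'=85/255≈0.3333, B'=124/255≈0.4863
Max=124/255, Min=85/255, Δ=Max-Min=39/255
L = (Max+Min)/2 = (124+85)/510 = 209/510 = 0.40980… → L = 41.0%
L ≤ 0.5 → S = Δ/(Max+Min) = 39/(124+85) = 39/209 = 0.18660… → S = 18.7%
(the 1/255 factors cancel in S and H, so raw channel differences can be used)
Max is B' → H = 60 × ((R-G)/Δ + 4) = 60 × ((99-85)/39 + 4)
  14/39 + 4 = 0.3589… + 4 = 4.3589…
  H = 60 × 4.3589… = 261.538…° → H = 261.5°
= HSL(261.5°, 18.7%, 41.0%)


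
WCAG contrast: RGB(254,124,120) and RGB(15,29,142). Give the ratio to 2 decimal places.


Linearize each sRGB channel c=v/255: c/12.92 if c ≤ 0.04045 else ((c+0.055)/1.055)^2.4
L = 0.2126×R_lin + 0.7152×G_lin + 0.0722×B_lin
Color 1 (254,124,120):
  R=254: 254/255≈0.9961 > 0.04045 → ((0.9961+0.055)/1.055)^2.4 ≈ 0.99110
  G=124: 124/255≈0.4863 > 0.04045 → ((0.4863+0.055)/1.055)^2.4 ≈ 0.20156
  B=120: 120/255≈0.4706 > 0.04045 → ((0.4706+0.055)/1.055)^2.4 ≈ 0.18782
  L1 = 0.2126×0.99110 + 0.7152×0.20156 + 0.0722×0.18782 ≈ 0.36842
Color 2 (15,29,142):
  R=15: 15/255≈0.0588 > 0.04045 → ((0.0588+0.055)/1.055)^2.4 ≈ 0.00478
  G=29: 29/255≈0.1137 > 0.04045 → ((0.1137+0.055)/1.055)^2.4 ≈ 0.01229
  B=142: 142/255≈0.5569 > 0.04045 → ((0.5569+0.055)/1.055)^2.4 ≈ 0.27050
  L2 = 0.2126×0.00478 + 0.7152×0.01229 + 0.0722×0.27050 ≈ 0.02933
Lighter = 0.36842, Darker = 0.02933
Ratio = (L_lighter + 0.05) / (L_darker + 0.05)
Ratio = (0.36842 + 0.05) / (0.02933 + 0.05) = 0.41842 / 0.07933 ≈ 5.2743
Ratio ≈ 5.27:1


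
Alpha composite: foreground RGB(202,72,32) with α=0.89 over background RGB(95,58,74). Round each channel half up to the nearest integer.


C = α×F + (1-α)×B, with 1-α = 0.11
R: 0.89×202 + 0.11×95 = 179.78 + 10.45 = 190.23 → 190
G: 0.89×72 + 0.11×58 = 64.08 + 6.38 = 70.46 → 70
B: 0.89×32 + 0.11×74 = 28.48 + 8.14 = 36.62 → 37
= RGB(190, 70, 37)


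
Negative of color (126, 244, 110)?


Invert: (255-R, 255-G, 255-B)
R: 255-126 = 129
G: 255-244 = 11
B: 255-110 = 145
= RGB(129, 11, 145)


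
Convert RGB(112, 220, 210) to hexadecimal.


R = 112 → 70 (hex)
G = 220 → DC (hex)
B = 210 → D2 (hex)
Hex = #70DCD2


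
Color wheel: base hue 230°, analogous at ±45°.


Base hue: 230°
Left analog: (230 - 45) mod 360 = 185°
Right analog: (230 + 45) mod 360 = 275°
Analogous hues = 185° and 275°


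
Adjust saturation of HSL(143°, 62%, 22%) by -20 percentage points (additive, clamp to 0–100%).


Original S = 62%
Adjustment = -20 percentage points
New S = 62 + (-20) = 42
Clamp to [0, 100] → 42
= HSL(143°, 42%, 22%)


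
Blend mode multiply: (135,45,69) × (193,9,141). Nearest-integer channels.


Multiply: C = A×B/255, rounded to nearest integer
R: 135×193/255 = 26055/255 ≈ 102.176 → 102
G: 45×9/255 = 405/255 ≈ 1.588 → 2
B: 69×141/255 = 9729/255 ≈ 38.153 → 38
= RGB(102, 2, 38)


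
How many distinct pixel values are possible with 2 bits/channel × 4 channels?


Total bits = 2 bits/channel × 4 channels = 8 bits
Distinct pixel values = 2^8
= 256 pixel values


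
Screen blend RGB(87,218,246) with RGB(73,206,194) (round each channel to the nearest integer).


Screen: C = 255 - (255-A)×(255-B)/255, rounded to nearest integer
R: 255 - (255-87)×(255-73)/255 = 255 - 30576/255 ≈ 255 - 119.906 = 135.094 → 135
G: 255 - (255-218)×(255-206)/255 = 255 - 1813/255 ≈ 255 - 7.110 = 247.890 → 248
B: 255 - (255-246)×(255-194)/255 = 255 - 549/255 ≈ 255 - 2.153 = 252.847 → 253
= RGB(135, 248, 253)


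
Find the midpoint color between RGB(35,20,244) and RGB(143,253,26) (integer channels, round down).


Midpoint: each channel = ⌊(C₁+C₂)/2⌋
R: ⌊(35+143)/2⌋ = 89
G: ⌊(20+253)/2⌋ = 136
B: ⌊(244+26)/2⌋ = 135
= RGB(89, 136, 135)


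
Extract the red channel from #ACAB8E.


Color: #ACAB8E
R = AC = 172
G = AB = 171
B = 8E = 142
Red = 172


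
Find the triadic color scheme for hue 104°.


Triadic: equally spaced at 120° intervals
H1 = 104°
H2 = (104 + 120) mod 360 = 224°
H3 = (104 + 240) mod 360 = 344°
Triadic = 104°, 224°, 344°


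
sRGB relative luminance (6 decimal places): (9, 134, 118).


Linearize each channel (sRGB transfer function): c = v/255; c_lin = c/12.92 if c ≤ 0.04045, else ((c+0.055)/1.055)^2.4
  R: 9/255 ≈ 0.035294 ≤ 0.04045 → 0.035294/12.92 ≈ 0.002732
  G: 134/255 ≈ 0.525490 > 0.04045 → ((0.525490+0.055)/1.055)^2.4 ≈ 0.238398
  B: 118/255 ≈ 0.462745 > 0.04045 → ((0.462745+0.055)/1.055)^2.4 ≈ 0.181164
R_lin = 0.002732, G_lin = 0.238398, B_lin = 0.181164
L = 0.2126×R + 0.7152×G + 0.0722×B
L = 0.2126×0.002732 + 0.7152×0.238398 + 0.0722×0.181164
L ≈ 0.184163


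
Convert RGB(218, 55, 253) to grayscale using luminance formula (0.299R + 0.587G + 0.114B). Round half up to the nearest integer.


Gray = 0.299×R + 0.587×G + 0.114×B
Gray = 0.299×218 + 0.587×55 + 0.114×253
Gray = 65.182 + 32.285 + 28.842
Gray = 126.309 → round half up → 126
Gray = 126


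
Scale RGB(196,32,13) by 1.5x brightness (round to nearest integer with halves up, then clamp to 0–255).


Multiply each channel by 1.5, round half up, clamp to [0, 255]
R: 196×1.5 = 294 → clamp → 255
G: 32×1.5 = 48
B: 13×1.5 = 19.5 → round → 20
= RGB(255, 48, 20)


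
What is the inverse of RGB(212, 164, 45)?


Invert: (255-R, 255-G, 255-B)
R: 255-212 = 43
G: 255-164 = 91
B: 255-45 = 210
= RGB(43, 91, 210)


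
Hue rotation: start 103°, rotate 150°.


New hue = (H + rotation) mod 360
New hue = (103 + 150) mod 360
= 253 mod 360
= 253°


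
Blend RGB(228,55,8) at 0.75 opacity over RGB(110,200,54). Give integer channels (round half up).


C = α×F + (1-α)×B, with 1-α = 0.25
R: 0.75×228 + 0.25×110 = 171.00 + 27.50 = 198.50 → 199
G: 0.75×55 + 0.25×200 = 41.25 + 50.00 = 91.25 → 91
B: 0.75×8 + 0.25×54 = 6.00 + 13.50 = 19.50 → 20
= RGB(199, 91, 20)


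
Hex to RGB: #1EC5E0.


1E → 30 (R)
C5 → 197 (G)
E0 → 224 (B)
= RGB(30, 197, 224)


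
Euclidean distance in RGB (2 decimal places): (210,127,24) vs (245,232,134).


d = √[(R₁-R₂)² + (G₁-G₂)² + (B₁-B₂)²]
d = √[(210-245)² + (127-232)² + (24-134)²]
d = √[1225 + 11025 + 12100]
d = √24350
d ≈ 156.04


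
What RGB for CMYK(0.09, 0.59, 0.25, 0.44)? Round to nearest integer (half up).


R = 255 × (1-C) × (1-K) = 255 × 0.91 × 0.56 = 129.948 → 130
G = 255 × (1-M) × (1-K) = 255 × 0.41 × 0.56 = 58.548 → 59
B = 255 × (1-Y) × (1-K) = 255 × 0.75 × 0.56 = 107.1 → 107
= RGB(130, 59, 107)


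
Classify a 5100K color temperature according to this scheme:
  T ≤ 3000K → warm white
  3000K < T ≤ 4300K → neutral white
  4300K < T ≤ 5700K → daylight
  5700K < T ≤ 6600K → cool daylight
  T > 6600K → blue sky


Temperature: 5100K
4300K < 5100K ≤ 5700K → daylight
Classification: daylight


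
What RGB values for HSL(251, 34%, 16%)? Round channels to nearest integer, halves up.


H=251°, S=0.34, L=0.16
C = (1-|2L-1|)×S = (1-|-0.68|)×0.34 = 0.1088
H' = H/60 = 251/60 ≈ 4.1833; X = C×(1-|H' mod 2 - 1|) ≈ 0.0199
m = L - C/2 = 0.16 - 0.0544 = 0.1056
Sector ⌊H'⌋ = 4 → (R',G',B') = (≈0.0199, 0.0, 0.1088)
RGB = ((R'+m)×255, (G'+m)×255, (B'+m)×255) = (32.0144, 26.928, 54.672)
Round half up → RGB(32, 27, 55)


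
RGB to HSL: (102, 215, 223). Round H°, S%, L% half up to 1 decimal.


Normalize: R'=102/255≈0.4000, G'=215/255≈0.8431, B'=223/255≈0.8745
Max=223/255, Min=102/255, Δ=Max-Min=121/255
L = (Max+Min)/2 = (223+102)/510 = 325/510 = 0.63725… → L = 63.7%
L > 0.5 → S = Δ/(2-Max-Min) = 121/(510-223-102) = 121/185 = 0.65405… → S = 65.4%
(the 1/255 factors cancel in S and H, so raw channel differences can be used)
Max is B' → H = 60 × ((R-G)/Δ + 4) = 60 × ((102-215)/121 + 4)
  -113/121 + 4 = -0.9338… + 4 = 3.0661…
  H = 60 × 3.0661… = 183.966…° → H = 184.0°
= HSL(184.0°, 65.4%, 63.7%)


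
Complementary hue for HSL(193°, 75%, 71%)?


Complement = opposite side of color wheel = hue + 180°
H' = (193 + 180) mod 360 = 13°
S and L unchanged.
= HSL(13°, 75%, 71%)


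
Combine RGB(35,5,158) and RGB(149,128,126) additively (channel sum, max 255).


Additive: each channel = min(255, C₁+C₂)
R: 35+149 = 184 → 184
G: 5+128 = 133 → 133
B: 158+126 = 284 → 255
= RGB(184, 133, 255)


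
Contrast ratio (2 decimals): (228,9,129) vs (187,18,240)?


Linearize each sRGB channel c=v/255: c/12.92 if c ≤ 0.04045 else ((c+0.055)/1.055)^2.4
L = 0.2126×R_lin + 0.7152×G_lin + 0.0722×B_lin
Color 1 (228,9,129):
  R=228: 228/255≈0.8941 > 0.04045 → ((0.8941+0.055)/1.055)^2.4 ≈ 0.77582
  G=9: 9/255≈0.0353 ≤ 0.04045 → 0.0353/12.92 ≈ 0.00273
  B=129: 129/255≈0.5059 > 0.04045 → ((0.5059+0.055)/1.055)^2.4 ≈ 0.21953
  L1 = 0.2126×0.77582 + 0.7152×0.00273 + 0.0722×0.21953 ≈ 0.18274
Color 2 (187,18,240):
  R=187: 187/255≈0.7333 > 0.04045 → ((0.7333+0.055)/1.055)^2.4 ≈ 0.49693
  G=18: 18/255≈0.0706 > 0.04045 → ((0.0706+0.055)/1.055)^2.4 ≈ 0.00605
  B=240: 240/255≈0.9412 > 0.04045 → ((0.9412+0.055)/1.055)^2.4 ≈ 0.87137
  L2 = 0.2126×0.49693 + 0.7152×0.00605 + 0.0722×0.87137 ≈ 0.17289
Lighter = 0.18274, Darker = 0.17289
Ratio = (L_lighter + 0.05) / (L_darker + 0.05)
Ratio = (0.18274 + 0.05) / (0.17289 + 0.05) = 0.23274 / 0.22289 ≈ 1.0442
Ratio ≈ 1.04:1
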